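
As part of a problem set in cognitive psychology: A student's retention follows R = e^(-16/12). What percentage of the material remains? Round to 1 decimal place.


R = e^(-t/S)
-t/S = -16/12 = -1.333333
R = e^(-1.333333) = 0.263597
Percentage = 0.263597 * 100
= 26.4


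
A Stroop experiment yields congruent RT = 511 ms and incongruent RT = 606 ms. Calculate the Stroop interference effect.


Stroop effect = RT(incongruent) - RT(congruent)
= 606 - 511
= 95 ms


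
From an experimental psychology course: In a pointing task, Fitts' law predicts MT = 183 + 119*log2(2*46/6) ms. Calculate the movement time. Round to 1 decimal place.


MT = 183 + 119 * log2(2*46/6)
2D/W = 15.333333
log2(15.333333) = 3.9386
MT = 183 + 119 * 3.9386
= 651.7 ms


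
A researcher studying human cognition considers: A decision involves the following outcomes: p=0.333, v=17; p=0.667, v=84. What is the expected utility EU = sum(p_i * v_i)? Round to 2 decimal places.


EU = sum(p_i * v_i)
0.333 * 17 = 5.661
0.667 * 84 = 56.028
EU = 5.661 + 56.028
= 61.69


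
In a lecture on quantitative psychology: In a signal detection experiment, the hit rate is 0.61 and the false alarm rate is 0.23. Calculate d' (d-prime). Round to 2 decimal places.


d' = z(HR) - z(FAR)
z(0.61) = 0.2793
z(0.23) = -0.7388
d' = 0.2793 - -0.7388
= 1.02


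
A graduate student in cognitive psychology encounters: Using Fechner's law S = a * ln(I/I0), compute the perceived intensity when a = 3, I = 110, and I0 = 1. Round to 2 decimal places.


S = 3 * ln(110/1)
I/I0 = 110.0
ln(110.0) = 4.7005
S = 3 * 4.7005
= 14.10


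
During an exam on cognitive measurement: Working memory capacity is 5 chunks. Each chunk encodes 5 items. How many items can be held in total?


Total items = chunks * items_per_chunk
= 5 * 5
= 25


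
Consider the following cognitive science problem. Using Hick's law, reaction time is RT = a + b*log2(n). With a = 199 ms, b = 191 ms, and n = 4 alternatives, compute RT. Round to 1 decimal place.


RT = 199 + 191 * log2(4)
log2(4) = 2.0
RT = 199 + 191 * 2.0
= 199 + 382.0
= 581.0 ms


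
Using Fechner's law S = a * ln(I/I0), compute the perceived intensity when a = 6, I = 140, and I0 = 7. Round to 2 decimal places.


S = 6 * ln(140/7)
I/I0 = 20.0
ln(20.0) = 2.9957
S = 6 * 2.9957
= 17.97


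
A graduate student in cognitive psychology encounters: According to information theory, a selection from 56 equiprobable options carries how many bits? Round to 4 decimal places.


H = log2(n)
H = log2(56)
= 5.8074


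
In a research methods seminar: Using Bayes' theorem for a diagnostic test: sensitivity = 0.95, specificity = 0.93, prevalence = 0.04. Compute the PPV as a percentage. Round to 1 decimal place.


PPV = (sens * prev) / (sens * prev + (1-spec) * (1-prev))
Numerator = 0.95 * 0.04 = 0.038
P(positive and no disease) = (1 - spec) * (1 - prev) = (1 - 0.93) * (1 - 0.04) = 0.0672
Denominator = 0.038 + 0.0672 = 0.1052
PPV = 0.038 / 0.1052 = 0.361217
As percentage = 36.1


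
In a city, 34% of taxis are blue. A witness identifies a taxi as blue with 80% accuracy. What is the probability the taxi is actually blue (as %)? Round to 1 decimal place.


P(blue | says blue) = P(says blue | blue)*P(blue) / [P(says blue | blue)*P(blue) + P(says blue | not blue)*P(not blue)]
Numerator = 0.8 * 0.34 = 0.272
False identification = 0.2 * 0.66 = 0.132
P = 0.272 / (0.272 + 0.132)
= 0.272 / 0.404
As percentage = 67.3


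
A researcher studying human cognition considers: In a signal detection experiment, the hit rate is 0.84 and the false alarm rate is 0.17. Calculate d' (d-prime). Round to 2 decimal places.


d' = z(HR) - z(FAR)
z(0.84) = 0.9945
z(0.17) = -0.9542
d' = 0.9945 - -0.9542
= 1.95


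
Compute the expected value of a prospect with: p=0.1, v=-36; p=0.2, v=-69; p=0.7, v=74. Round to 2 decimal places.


EU = sum(p_i * v_i)
0.1 * -36 = -3.6
0.2 * -69 = -13.8
0.7 * 74 = 51.8
EU = -3.6 + -13.8 + 51.8
= 34.40


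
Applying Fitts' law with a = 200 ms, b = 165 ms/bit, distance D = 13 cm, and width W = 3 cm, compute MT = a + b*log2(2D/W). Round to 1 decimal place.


MT = 200 + 165 * log2(2*13/3)
2D/W = 8.666667
log2(8.666667) = 3.1155
MT = 200 + 165 * 3.1155
= 714.1 ms


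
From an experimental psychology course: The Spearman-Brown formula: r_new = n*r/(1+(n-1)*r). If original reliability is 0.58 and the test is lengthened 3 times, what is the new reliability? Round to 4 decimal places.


r_new = n*r / (1 + (n-1)*r)
Numerator = 3 * 0.58 = 1.74
Denominator = 1 + 2 * 0.58 = 2.16
r_new = 1.74 / 2.16
= 0.8056


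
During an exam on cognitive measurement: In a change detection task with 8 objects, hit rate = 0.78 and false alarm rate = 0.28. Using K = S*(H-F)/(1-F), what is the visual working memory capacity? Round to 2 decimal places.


K = S * (H - F) / (1 - F)
H - F = 0.5
1 - F = 0.72
K = 8 * 0.5 / 0.72
= 5.56


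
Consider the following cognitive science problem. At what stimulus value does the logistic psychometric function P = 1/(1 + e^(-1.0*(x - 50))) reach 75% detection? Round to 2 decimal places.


At P = 0.75: 0.75 = 1/(1 + e^(-k*(x-x0)))
Solving: e^(-k*(x-x0)) = 1/3
x = x0 + ln(3)/k
ln(3) = 1.0986
x = 50 + 1.0986/1.0
= 50 + 1.0986
= 51.10


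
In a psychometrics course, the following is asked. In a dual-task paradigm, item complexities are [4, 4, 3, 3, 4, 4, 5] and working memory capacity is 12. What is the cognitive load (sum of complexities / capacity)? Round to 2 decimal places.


Total complexity = 4 + 4 + 3 + 3 + 4 + 4 + 5 = 27
Load = total / capacity = 27 / 12
= 2.25


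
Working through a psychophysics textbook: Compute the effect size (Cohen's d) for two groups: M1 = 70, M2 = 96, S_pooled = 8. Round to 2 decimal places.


Cohen's d = (M1 - M2) / S_pooled
= (70 - 96) / 8
= -26 / 8
= -3.25


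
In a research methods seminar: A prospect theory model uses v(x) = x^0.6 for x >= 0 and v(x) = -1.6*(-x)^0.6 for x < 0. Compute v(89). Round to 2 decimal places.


Since x = 89 >= 0, use v(x) = x^0.6
89^0.6 = 14.7786
v(89) = 14.78


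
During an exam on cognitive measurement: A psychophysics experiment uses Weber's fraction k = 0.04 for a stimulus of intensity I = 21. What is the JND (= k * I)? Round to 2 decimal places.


JND = k * I
JND = 0.04 * 21
= 0.84


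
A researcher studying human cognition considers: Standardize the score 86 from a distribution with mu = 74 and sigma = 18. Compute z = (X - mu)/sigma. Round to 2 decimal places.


z = (X - mu) / sigma
= (86 - 74) / 18
= 12 / 18
= 0.67


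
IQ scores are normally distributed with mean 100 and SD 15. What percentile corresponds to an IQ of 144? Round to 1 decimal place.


z = (IQ - mean) / SD
z = (144 - 100) / 15 = 2.9333
Percentile = Phi(2.9333) * 100
Phi(2.9333) = 0.998323
= 99.8


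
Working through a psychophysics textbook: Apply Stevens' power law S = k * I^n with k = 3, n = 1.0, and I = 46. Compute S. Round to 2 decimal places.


S = 3 * 46^1.0
46^1.0 = 46.0
S = 3 * 46.0
= 138.00


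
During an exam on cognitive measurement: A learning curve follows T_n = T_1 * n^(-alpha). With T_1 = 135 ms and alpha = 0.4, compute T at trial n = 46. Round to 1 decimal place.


T_n = 135 * 46^(-0.4)
46^(-0.4) = 0.216221
T_n = 135 * 0.216221
= 29.2 ms


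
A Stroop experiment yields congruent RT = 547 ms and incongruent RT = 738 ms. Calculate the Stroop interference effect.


Stroop effect = RT(incongruent) - RT(congruent)
= 738 - 547
= 191 ms


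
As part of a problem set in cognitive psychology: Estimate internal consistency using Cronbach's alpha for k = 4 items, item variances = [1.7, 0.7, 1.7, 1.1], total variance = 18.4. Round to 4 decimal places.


alpha = (k/(k-1)) * (1 - sum(s_i^2)/s_total^2)
sum(item variances) = 5.2
k/(k-1) = 4/3 = 1.333333
1 - 5.2/18.4 = 1 - 0.282609 = 0.717391
alpha = 1.333333 * 0.717391
= 0.9565


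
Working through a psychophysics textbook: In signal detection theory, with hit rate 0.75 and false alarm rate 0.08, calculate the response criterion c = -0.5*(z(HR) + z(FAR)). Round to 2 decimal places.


c = -0.5 * (z(HR) + z(FAR))
z(0.75) = 0.6745
z(0.08) = -1.4051
c = -0.5 * (0.6745 + -1.4051)
= -0.5 * -0.7306
= 0.37


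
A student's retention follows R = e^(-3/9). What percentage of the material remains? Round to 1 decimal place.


R = e^(-t/S)
-t/S = -3/9 = -0.333333
R = e^(-0.333333) = 0.716532
Percentage = 0.716532 * 100
= 71.7


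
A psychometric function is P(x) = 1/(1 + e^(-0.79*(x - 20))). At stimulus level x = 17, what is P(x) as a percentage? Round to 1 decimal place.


P(x) = 1/(1 + e^(-0.79*(17 - 20)))
Exponent = -0.79 * -3 = 2.37
e^(2.37) = 10.697392
P = 1/(1 + 10.697392) = 0.085489
Percentage = 8.5


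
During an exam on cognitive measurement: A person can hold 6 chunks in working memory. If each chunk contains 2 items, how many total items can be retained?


Total items = chunks * items_per_chunk
= 6 * 2
= 12


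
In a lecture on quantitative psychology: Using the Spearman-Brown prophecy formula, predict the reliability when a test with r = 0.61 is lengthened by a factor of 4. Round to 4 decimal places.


r_new = n*r / (1 + (n-1)*r)
Numerator = 4 * 0.61 = 2.44
Denominator = 1 + 3 * 0.61 = 2.83
r_new = 2.44 / 2.83
= 0.8622


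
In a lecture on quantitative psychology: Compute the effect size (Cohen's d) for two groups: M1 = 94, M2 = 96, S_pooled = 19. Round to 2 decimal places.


Cohen's d = (M1 - M2) / S_pooled
= (94 - 96) / 19
= -2 / 19
= -0.11


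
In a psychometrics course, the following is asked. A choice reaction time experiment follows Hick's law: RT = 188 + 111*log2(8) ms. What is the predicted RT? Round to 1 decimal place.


RT = 188 + 111 * log2(8)
log2(8) = 3.0
RT = 188 + 111 * 3.0
= 188 + 333.0
= 521.0 ms


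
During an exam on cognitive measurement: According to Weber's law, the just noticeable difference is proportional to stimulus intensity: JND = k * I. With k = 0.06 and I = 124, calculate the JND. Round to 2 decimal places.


JND = k * I
JND = 0.06 * 124
= 7.44


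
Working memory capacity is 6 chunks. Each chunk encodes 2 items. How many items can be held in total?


Total items = chunks * items_per_chunk
= 6 * 2
= 12


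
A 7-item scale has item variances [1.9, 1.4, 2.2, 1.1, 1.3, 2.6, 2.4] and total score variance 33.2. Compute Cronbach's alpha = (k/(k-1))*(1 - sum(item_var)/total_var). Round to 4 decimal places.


alpha = (k/(k-1)) * (1 - sum(s_i^2)/s_total^2)
sum(item variances) = 12.9
k/(k-1) = 7/6 = 1.166667
1 - 12.9/33.2 = 1 - 0.388554 = 0.611446
alpha = 1.166667 * 0.611446
= 0.7134


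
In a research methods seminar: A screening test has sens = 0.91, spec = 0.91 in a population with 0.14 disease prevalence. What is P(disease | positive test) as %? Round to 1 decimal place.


PPV = (sens * prev) / (sens * prev + (1-spec) * (1-prev))
Numerator = 0.91 * 0.14 = 0.1274
P(positive and no disease) = (1 - spec) * (1 - prev) = (1 - 0.91) * (1 - 0.14) = 0.0774
Denominator = 0.1274 + 0.0774 = 0.2048
PPV = 0.1274 / 0.2048 = 0.62207
As percentage = 62.2


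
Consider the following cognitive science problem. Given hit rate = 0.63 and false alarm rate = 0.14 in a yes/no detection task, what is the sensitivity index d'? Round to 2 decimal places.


d' = z(HR) - z(FAR)
z(0.63) = 0.3319
z(0.14) = -1.0803
d' = 0.3319 - -1.0803
= 1.41


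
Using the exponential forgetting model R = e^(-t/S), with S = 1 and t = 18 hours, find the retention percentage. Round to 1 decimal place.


R = e^(-t/S)
-t/S = -18/1 = -18.0
R = e^(-18.0) = 0.0
Percentage = 0.0 * 100
= 0.0


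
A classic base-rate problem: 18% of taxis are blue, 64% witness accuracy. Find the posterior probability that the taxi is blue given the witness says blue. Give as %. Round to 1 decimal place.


P(blue | says blue) = P(says blue | blue)*P(blue) / [P(says blue | blue)*P(blue) + P(says blue | not blue)*P(not blue)]
Numerator = 0.64 * 0.18 = 0.1152
False identification = 0.36 * 0.82 = 0.2952
P = 0.1152 / (0.1152 + 0.2952)
= 0.1152 / 0.4104
As percentage = 28.1


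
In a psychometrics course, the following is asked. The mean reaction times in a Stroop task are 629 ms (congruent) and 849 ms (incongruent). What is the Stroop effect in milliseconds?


Stroop effect = RT(incongruent) - RT(congruent)
= 849 - 629
= 220 ms


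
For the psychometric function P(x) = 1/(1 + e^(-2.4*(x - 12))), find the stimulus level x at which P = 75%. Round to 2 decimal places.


At P = 0.75: 0.75 = 1/(1 + e^(-k*(x-x0)))
Solving: e^(-k*(x-x0)) = 1/3
x = x0 + ln(3)/k
ln(3) = 1.0986
x = 12 + 1.0986/2.4
= 12 + 0.4578
= 12.46


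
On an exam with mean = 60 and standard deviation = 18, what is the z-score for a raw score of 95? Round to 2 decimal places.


z = (X - mu) / sigma
= (95 - 60) / 18
= 35 / 18
= 1.94


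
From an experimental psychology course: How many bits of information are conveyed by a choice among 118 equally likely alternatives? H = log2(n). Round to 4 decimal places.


H = log2(n)
H = log2(118)
= 6.8826


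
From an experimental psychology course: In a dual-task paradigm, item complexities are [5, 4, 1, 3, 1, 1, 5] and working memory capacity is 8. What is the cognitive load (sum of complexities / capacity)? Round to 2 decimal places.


Total complexity = 5 + 4 + 1 + 3 + 1 + 1 + 5 = 20
Load = total / capacity = 20 / 8
= 2.50


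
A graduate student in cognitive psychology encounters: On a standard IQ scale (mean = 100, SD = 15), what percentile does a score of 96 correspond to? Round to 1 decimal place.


z = (IQ - mean) / SD
z = (96 - 100) / 15 = -0.2667
Percentile = Phi(-0.2667) * 100
Phi(-0.2667) = 0.39485
= 39.5


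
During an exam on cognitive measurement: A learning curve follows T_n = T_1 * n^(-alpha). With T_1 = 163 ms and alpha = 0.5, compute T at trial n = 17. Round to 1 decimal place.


T_n = 163 * 17^(-0.5)
17^(-0.5) = 0.242536
T_n = 163 * 0.242536
= 39.5 ms


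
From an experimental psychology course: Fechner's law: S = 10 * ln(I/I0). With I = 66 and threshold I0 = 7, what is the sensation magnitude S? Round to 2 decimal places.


S = 10 * ln(66/7)
I/I0 = 9.428571
ln(9.428571) = 2.2437
S = 10 * 2.2437
= 22.44


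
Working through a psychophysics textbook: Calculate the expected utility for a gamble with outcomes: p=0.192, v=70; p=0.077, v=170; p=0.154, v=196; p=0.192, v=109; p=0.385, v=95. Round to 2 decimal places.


EU = sum(p_i * v_i)
0.192 * 70 = 13.44
0.077 * 170 = 13.09
0.154 * 196 = 30.184
0.192 * 109 = 20.928
0.385 * 95 = 36.575
EU = 13.44 + 13.09 + 30.184 + 20.928 + 36.575
= 114.22


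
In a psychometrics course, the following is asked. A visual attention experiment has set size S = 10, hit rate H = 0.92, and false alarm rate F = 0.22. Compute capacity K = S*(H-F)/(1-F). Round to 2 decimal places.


K = S * (H - F) / (1 - F)
H - F = 0.7
1 - F = 0.78
K = 10 * 0.7 / 0.78
= 8.97


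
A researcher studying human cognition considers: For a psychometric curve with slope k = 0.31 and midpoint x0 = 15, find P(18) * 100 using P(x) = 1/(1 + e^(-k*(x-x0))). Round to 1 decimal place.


P(x) = 1/(1 + e^(-0.31*(18 - 15)))
Exponent = -0.31 * 3 = -0.93
e^(-0.93) = 0.394554
P = 1/(1 + 0.394554) = 0.717075
Percentage = 71.7


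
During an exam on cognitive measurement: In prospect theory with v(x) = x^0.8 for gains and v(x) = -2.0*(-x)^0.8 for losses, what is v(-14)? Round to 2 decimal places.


Since x = -14 < 0, use v(x) = -lambda*(-x)^alpha
(-x) = 14
14^0.8 = 8.2585
v(-14) = -2.0 * 8.2585
= -16.52


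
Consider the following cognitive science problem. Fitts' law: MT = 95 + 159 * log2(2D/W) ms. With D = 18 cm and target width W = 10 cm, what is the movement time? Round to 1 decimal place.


MT = 95 + 159 * log2(2*18/10)
2D/W = 3.6
log2(3.6) = 1.848
MT = 95 + 159 * 1.848
= 388.8 ms


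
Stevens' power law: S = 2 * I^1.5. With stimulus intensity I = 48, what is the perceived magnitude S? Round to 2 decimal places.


S = 2 * 48^1.5
48^1.5 = 332.5538
S = 2 * 332.5538
= 665.11


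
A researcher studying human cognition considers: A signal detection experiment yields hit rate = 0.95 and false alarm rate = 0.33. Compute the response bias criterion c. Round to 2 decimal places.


c = -0.5 * (z(HR) + z(FAR))
z(0.95) = 1.6449
z(0.33) = -0.4399
c = -0.5 * (1.6449 + -0.4399)
= -0.5 * 1.205
= -0.60


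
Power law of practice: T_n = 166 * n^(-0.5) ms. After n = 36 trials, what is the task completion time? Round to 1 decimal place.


T_n = 166 * 36^(-0.5)
36^(-0.5) = 0.166667
T_n = 166 * 0.166667
= 27.7 ms


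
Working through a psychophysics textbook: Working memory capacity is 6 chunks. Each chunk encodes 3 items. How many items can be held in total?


Total items = chunks * items_per_chunk
= 6 * 3
= 18


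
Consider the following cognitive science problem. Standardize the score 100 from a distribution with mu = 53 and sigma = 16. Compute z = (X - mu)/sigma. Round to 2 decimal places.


z = (X - mu) / sigma
= (100 - 53) / 16
= 47 / 16
= 2.94


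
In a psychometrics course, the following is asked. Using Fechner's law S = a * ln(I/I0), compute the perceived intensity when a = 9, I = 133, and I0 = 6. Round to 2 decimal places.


S = 9 * ln(133/6)
I/I0 = 22.166667
ln(22.166667) = 3.0986
S = 9 * 3.0986
= 27.89


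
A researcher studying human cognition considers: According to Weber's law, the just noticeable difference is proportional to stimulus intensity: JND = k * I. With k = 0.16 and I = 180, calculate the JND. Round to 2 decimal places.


JND = k * I
JND = 0.16 * 180
= 28.80


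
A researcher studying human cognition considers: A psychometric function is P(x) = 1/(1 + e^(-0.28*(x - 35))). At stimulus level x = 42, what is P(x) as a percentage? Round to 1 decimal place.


P(x) = 1/(1 + e^(-0.28*(42 - 35)))
Exponent = -0.28 * 7 = -1.96
e^(-1.96) = 0.140858
P = 1/(1 + 0.140858) = 0.876533
Percentage = 87.7


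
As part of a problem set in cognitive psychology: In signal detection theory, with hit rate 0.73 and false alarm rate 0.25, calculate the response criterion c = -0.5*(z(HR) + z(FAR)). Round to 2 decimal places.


c = -0.5 * (z(HR) + z(FAR))
z(0.73) = 0.6128
z(0.25) = -0.6745
c = -0.5 * (0.6128 + -0.6745)
= -0.5 * -0.0617
= 0.03


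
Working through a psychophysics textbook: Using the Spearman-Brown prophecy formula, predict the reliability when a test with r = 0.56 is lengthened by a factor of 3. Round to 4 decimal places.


r_new = n*r / (1 + (n-1)*r)
Numerator = 3 * 0.56 = 1.68
Denominator = 1 + 2 * 0.56 = 2.12
r_new = 1.68 / 2.12
= 0.7925


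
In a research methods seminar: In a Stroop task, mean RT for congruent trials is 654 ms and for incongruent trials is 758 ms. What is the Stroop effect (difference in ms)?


Stroop effect = RT(incongruent) - RT(congruent)
= 758 - 654
= 104 ms


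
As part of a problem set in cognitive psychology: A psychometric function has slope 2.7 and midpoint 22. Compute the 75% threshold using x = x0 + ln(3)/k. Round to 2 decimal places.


At P = 0.75: 0.75 = 1/(1 + e^(-k*(x-x0)))
Solving: e^(-k*(x-x0)) = 1/3
x = x0 + ln(3)/k
ln(3) = 1.0986
x = 22 + 1.0986/2.7
= 22 + 0.4069
= 22.41


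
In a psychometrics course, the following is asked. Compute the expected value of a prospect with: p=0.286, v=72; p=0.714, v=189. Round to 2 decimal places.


EU = sum(p_i * v_i)
0.286 * 72 = 20.592
0.714 * 189 = 134.946
EU = 20.592 + 134.946
= 155.54


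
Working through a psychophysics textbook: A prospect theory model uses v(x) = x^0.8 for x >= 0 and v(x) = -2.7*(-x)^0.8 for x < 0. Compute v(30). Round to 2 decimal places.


Since x = 30 >= 0, use v(x) = x^0.8
30^0.8 = 15.1949
v(30) = 15.19


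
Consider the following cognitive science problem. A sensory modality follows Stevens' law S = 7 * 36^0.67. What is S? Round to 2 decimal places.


S = 7 * 36^0.67
36^0.67 = 11.0337
S = 7 * 11.0337
= 77.24


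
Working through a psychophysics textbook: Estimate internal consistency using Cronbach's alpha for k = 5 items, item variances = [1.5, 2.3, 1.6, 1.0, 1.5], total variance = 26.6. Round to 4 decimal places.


alpha = (k/(k-1)) * (1 - sum(s_i^2)/s_total^2)
sum(item variances) = 7.9
k/(k-1) = 5/4 = 1.25
1 - 7.9/26.6 = 1 - 0.296992 = 0.703008
alpha = 1.25 * 0.703008
= 0.8788


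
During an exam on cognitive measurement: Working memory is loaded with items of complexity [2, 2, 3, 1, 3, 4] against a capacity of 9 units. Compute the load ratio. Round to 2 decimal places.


Total complexity = 2 + 2 + 3 + 1 + 3 + 4 = 15
Load = total / capacity = 15 / 9
= 1.67


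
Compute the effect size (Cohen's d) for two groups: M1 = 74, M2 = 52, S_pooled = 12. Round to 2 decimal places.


Cohen's d = (M1 - M2) / S_pooled
= (74 - 52) / 12
= 22 / 12
= 1.83


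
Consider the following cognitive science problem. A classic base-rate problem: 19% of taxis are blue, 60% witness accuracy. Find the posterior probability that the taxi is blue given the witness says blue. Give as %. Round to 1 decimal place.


P(blue | says blue) = P(says blue | blue)*P(blue) / [P(says blue | blue)*P(blue) + P(says blue | not blue)*P(not blue)]
Numerator = 0.6 * 0.19 = 0.114
False identification = 0.4 * 0.81 = 0.324
P = 0.114 / (0.114 + 0.324)
= 0.114 / 0.438
As percentage = 26.0


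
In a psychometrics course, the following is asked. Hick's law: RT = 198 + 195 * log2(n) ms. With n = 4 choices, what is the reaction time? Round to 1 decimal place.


RT = 198 + 195 * log2(4)
log2(4) = 2.0
RT = 198 + 195 * 2.0
= 198 + 390.0
= 588.0 ms


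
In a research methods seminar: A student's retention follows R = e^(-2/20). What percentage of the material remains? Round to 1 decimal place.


R = e^(-t/S)
-t/S = -2/20 = -0.1
R = e^(-0.1) = 0.904837
Percentage = 0.904837 * 100
= 90.5


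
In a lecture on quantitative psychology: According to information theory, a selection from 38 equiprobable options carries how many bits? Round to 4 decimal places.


H = log2(n)
H = log2(38)
= 5.2479


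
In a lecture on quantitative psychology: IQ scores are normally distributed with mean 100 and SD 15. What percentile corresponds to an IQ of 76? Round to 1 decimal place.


z = (IQ - mean) / SD
z = (76 - 100) / 15 = -1.6
Percentile = Phi(-1.6) * 100
Phi(-1.6) = 0.054799
= 5.5


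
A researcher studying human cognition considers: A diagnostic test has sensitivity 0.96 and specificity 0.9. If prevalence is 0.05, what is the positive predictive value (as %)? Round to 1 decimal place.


PPV = (sens * prev) / (sens * prev + (1-spec) * (1-prev))
Numerator = 0.96 * 0.05 = 0.048
P(positive and no disease) = (1 - spec) * (1 - prev) = (1 - 0.9) * (1 - 0.05) = 0.095
Denominator = 0.048 + 0.095 = 0.143
PPV = 0.048 / 0.143 = 0.335664
As percentage = 33.6


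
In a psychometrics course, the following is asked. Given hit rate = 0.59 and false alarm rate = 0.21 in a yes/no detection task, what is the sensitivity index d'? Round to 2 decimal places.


d' = z(HR) - z(FAR)
z(0.59) = 0.2275
z(0.21) = -0.8064
d' = 0.2275 - -0.8064
= 1.03


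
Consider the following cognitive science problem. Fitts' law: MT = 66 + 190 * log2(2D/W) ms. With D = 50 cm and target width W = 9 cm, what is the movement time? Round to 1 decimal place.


MT = 66 + 190 * log2(2*50/9)
2D/W = 11.111111
log2(11.111111) = 3.4739
MT = 66 + 190 * 3.4739
= 726.0 ms


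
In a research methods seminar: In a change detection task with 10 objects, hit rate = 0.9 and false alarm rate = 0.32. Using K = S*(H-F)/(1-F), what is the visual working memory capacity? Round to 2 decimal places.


K = S * (H - F) / (1 - F)
H - F = 0.58
1 - F = 0.68
K = 10 * 0.58 / 0.68
= 8.53


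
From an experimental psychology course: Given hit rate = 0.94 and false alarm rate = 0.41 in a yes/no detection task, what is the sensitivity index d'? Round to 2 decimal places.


d' = z(HR) - z(FAR)
z(0.94) = 1.5548
z(0.41) = -0.2275
d' = 1.5548 - -0.2275
= 1.78


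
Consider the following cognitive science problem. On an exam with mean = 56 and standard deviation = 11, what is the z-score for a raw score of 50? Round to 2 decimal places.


z = (X - mu) / sigma
= (50 - 56) / 11
= -6 / 11
= -0.55


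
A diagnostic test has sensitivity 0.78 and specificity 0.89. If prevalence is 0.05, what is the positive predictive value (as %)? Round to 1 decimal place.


PPV = (sens * prev) / (sens * prev + (1-spec) * (1-prev))
Numerator = 0.78 * 0.05 = 0.039
P(positive and no disease) = (1 - spec) * (1 - prev) = (1 - 0.89) * (1 - 0.05) = 0.1045
Denominator = 0.039 + 0.1045 = 0.1435
PPV = 0.039 / 0.1435 = 0.271777
As percentage = 27.2


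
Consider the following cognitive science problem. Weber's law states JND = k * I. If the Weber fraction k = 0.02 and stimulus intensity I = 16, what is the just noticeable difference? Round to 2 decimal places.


JND = k * I
JND = 0.02 * 16
= 0.32


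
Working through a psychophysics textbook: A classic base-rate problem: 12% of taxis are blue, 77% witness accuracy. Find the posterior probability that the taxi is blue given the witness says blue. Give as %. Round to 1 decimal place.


P(blue | says blue) = P(says blue | blue)*P(blue) / [P(says blue | blue)*P(blue) + P(says blue | not blue)*P(not blue)]
Numerator = 0.77 * 0.12 = 0.0924
False identification = 0.23 * 0.88 = 0.2024
P = 0.0924 / (0.0924 + 0.2024)
= 0.0924 / 0.2948
As percentage = 31.3


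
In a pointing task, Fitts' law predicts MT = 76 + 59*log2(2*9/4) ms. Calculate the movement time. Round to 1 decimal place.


MT = 76 + 59 * log2(2*9/4)
2D/W = 4.5
log2(4.5) = 2.1699
MT = 76 + 59 * 2.1699
= 204.0 ms


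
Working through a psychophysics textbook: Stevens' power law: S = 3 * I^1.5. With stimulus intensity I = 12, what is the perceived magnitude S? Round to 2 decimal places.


S = 3 * 12^1.5
12^1.5 = 41.5692
S = 3 * 41.5692
= 124.71


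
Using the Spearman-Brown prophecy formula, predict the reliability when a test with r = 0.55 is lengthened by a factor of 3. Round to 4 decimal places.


r_new = n*r / (1 + (n-1)*r)
Numerator = 3 * 0.55 = 1.65
Denominator = 1 + 2 * 0.55 = 2.1
r_new = 1.65 / 2.1
= 0.7857


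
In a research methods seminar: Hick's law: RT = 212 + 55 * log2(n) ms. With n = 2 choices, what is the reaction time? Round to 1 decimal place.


RT = 212 + 55 * log2(2)
log2(2) = 1.0
RT = 212 + 55 * 1.0
= 212 + 55.0
= 267.0 ms


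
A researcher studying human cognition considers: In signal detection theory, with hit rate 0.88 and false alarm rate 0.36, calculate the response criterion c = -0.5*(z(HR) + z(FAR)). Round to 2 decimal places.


c = -0.5 * (z(HR) + z(FAR))
z(0.88) = 1.175
z(0.36) = -0.3585
c = -0.5 * (1.175 + -0.3585)
= -0.5 * 0.8165
= -0.41


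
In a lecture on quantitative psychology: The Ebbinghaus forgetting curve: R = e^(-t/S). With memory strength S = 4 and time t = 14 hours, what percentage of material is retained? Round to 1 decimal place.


R = e^(-t/S)
-t/S = -14/4 = -3.5
R = e^(-3.5) = 0.030197
Percentage = 0.030197 * 100
= 3.0


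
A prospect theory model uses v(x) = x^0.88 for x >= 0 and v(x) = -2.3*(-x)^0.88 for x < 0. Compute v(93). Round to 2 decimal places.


Since x = 93 >= 0, use v(x) = x^0.88
93^0.88 = 53.984
v(93) = 53.98


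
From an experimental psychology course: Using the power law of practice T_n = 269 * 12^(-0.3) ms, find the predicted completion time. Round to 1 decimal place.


T_n = 269 * 12^(-0.3)
12^(-0.3) = 0.47451
T_n = 269 * 0.47451
= 127.6 ms


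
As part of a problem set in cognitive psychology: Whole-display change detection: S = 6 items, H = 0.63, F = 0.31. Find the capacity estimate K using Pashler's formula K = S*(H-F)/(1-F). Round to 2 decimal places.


K = S * (H - F) / (1 - F)
H - F = 0.32
1 - F = 0.69
K = 6 * 0.32 / 0.69
= 2.78


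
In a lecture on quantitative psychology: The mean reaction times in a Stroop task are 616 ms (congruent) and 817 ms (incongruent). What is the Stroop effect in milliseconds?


Stroop effect = RT(incongruent) - RT(congruent)
= 817 - 616
= 201 ms


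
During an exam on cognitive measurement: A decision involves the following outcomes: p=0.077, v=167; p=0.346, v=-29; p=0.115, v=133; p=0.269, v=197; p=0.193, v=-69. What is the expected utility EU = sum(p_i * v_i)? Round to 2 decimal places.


EU = sum(p_i * v_i)
0.077 * 167 = 12.859
0.346 * -29 = -10.034
0.115 * 133 = 15.295
0.269 * 197 = 52.993
0.193 * -69 = -13.317
EU = 12.859 + -10.034 + 15.295 + 52.993 + -13.317
= 57.80


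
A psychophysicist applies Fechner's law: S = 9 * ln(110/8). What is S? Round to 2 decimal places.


S = 9 * ln(110/8)
I/I0 = 13.75
ln(13.75) = 2.621
S = 9 * 2.621
= 23.59


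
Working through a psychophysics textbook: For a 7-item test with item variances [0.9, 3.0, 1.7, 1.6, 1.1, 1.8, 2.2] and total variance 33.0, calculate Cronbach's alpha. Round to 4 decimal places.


alpha = (k/(k-1)) * (1 - sum(s_i^2)/s_total^2)
sum(item variances) = 12.3
k/(k-1) = 7/6 = 1.166667
1 - 12.3/33.0 = 1 - 0.372727 = 0.627273
alpha = 1.166667 * 0.627273
= 0.7318


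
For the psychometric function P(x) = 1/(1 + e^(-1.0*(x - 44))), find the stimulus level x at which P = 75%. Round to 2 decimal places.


At P = 0.75: 0.75 = 1/(1 + e^(-k*(x-x0)))
Solving: e^(-k*(x-x0)) = 1/3
x = x0 + ln(3)/k
ln(3) = 1.0986
x = 44 + 1.0986/1.0
= 44 + 1.0986
= 45.10


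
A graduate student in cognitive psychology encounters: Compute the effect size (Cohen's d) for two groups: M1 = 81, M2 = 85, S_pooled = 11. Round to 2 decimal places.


Cohen's d = (M1 - M2) / S_pooled
= (81 - 85) / 11
= -4 / 11
= -0.36


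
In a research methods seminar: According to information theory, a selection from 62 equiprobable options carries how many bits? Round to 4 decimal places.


H = log2(n)
H = log2(62)
= 5.9542


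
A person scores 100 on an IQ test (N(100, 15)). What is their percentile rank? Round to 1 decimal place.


z = (IQ - mean) / SD
z = (100 - 100) / 15 = 0.0
Percentile = Phi(0.0) * 100
Phi(0.0) = 0.5
= 50.0


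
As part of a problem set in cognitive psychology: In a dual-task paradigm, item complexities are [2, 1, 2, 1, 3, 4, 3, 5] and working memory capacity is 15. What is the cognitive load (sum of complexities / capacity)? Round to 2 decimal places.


Total complexity = 2 + 1 + 2 + 1 + 3 + 4 + 3 + 5 = 21
Load = total / capacity = 21 / 15
= 1.40


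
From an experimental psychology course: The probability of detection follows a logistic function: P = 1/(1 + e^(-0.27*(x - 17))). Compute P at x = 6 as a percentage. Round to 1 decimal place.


P(x) = 1/(1 + e^(-0.27*(6 - 17)))
Exponent = -0.27 * -11 = 2.97
e^(2.97) = 19.49192
P = 1/(1 + 19.49192) = 0.0488
Percentage = 4.9


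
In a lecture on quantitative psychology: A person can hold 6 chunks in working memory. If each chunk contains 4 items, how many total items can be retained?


Total items = chunks * items_per_chunk
= 6 * 4
= 24


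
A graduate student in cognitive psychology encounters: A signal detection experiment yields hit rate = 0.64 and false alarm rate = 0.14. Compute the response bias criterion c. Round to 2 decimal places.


c = -0.5 * (z(HR) + z(FAR))
z(0.64) = 0.3585
z(0.14) = -1.0803
c = -0.5 * (0.3585 + -1.0803)
= -0.5 * -0.7218
= 0.36


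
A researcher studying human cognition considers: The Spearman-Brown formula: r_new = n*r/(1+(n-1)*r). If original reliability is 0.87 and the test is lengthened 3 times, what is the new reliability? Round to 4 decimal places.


r_new = n*r / (1 + (n-1)*r)
Numerator = 3 * 0.87 = 2.61
Denominator = 1 + 2 * 0.87 = 2.74
r_new = 2.61 / 2.74
= 0.9526


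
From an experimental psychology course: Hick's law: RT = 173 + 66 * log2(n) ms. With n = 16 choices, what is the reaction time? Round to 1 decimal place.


RT = 173 + 66 * log2(16)
log2(16) = 4.0
RT = 173 + 66 * 4.0
= 173 + 264.0
= 437.0 ms


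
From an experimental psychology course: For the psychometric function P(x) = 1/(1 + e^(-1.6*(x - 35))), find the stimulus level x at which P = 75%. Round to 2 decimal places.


At P = 0.75: 0.75 = 1/(1 + e^(-k*(x-x0)))
Solving: e^(-k*(x-x0)) = 1/3
x = x0 + ln(3)/k
ln(3) = 1.0986
x = 35 + 1.0986/1.6
= 35 + 0.6866
= 35.69


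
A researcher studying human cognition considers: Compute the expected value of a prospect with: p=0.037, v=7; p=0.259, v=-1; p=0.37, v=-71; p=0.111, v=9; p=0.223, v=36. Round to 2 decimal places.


EU = sum(p_i * v_i)
0.037 * 7 = 0.259
0.259 * -1 = -0.259
0.37 * -71 = -26.27
0.111 * 9 = 0.999
0.223 * 36 = 8.028
EU = 0.259 + -0.259 + -26.27 + 0.999 + 8.028
= -17.24


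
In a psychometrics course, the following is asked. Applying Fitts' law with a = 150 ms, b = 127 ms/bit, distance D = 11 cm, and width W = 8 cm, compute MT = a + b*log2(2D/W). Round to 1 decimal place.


MT = 150 + 127 * log2(2*11/8)
2D/W = 2.75
log2(2.75) = 1.4594
MT = 150 + 127 * 1.4594
= 335.3 ms


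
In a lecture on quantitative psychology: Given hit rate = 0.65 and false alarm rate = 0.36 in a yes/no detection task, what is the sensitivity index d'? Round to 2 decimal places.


d' = z(HR) - z(FAR)
z(0.65) = 0.3853
z(0.36) = -0.3585
d' = 0.3853 - -0.3585
= 0.74


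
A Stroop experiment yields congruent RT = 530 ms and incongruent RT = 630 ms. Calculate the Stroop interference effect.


Stroop effect = RT(incongruent) - RT(congruent)
= 630 - 530
= 100 ms


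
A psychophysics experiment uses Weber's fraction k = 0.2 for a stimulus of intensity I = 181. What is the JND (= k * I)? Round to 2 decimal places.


JND = k * I
JND = 0.2 * 181
= 36.20


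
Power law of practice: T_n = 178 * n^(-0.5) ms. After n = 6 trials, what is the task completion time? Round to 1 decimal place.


T_n = 178 * 6^(-0.5)
6^(-0.5) = 0.408248
T_n = 178 * 0.408248
= 72.7 ms


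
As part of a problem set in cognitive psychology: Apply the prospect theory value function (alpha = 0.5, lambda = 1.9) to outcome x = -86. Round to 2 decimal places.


Since x = -86 < 0, use v(x) = -lambda*(-x)^alpha
(-x) = 86
86^0.5 = 9.2736
v(-86) = -1.9 * 9.2736
= -17.62


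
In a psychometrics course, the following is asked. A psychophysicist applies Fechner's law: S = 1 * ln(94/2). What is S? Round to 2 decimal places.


S = 1 * ln(94/2)
I/I0 = 47.0
ln(47.0) = 3.8501
S = 1 * 3.8501
= 3.85


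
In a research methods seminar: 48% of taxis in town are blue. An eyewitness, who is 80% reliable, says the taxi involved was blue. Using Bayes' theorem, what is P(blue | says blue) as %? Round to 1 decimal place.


P(blue | says blue) = P(says blue | blue)*P(blue) / [P(says blue | blue)*P(blue) + P(says blue | not blue)*P(not blue)]
Numerator = 0.8 * 0.48 = 0.384
False identification = 0.2 * 0.52 = 0.104
P = 0.384 / (0.384 + 0.104)
= 0.384 / 0.488
As percentage = 78.7


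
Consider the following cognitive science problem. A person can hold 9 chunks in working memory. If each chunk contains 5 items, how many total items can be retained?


Total items = chunks * items_per_chunk
= 9 * 5
= 45


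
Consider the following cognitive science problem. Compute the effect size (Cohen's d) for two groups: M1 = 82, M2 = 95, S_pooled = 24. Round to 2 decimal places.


Cohen's d = (M1 - M2) / S_pooled
= (82 - 95) / 24
= -13 / 24
= -0.54


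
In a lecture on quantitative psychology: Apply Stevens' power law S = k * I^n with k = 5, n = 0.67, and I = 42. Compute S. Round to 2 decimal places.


S = 5 * 42^0.67
42^0.67 = 12.2342
S = 5 * 12.2342
= 61.17


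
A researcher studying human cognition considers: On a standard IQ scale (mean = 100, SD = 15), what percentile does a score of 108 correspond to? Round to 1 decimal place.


z = (IQ - mean) / SD
z = (108 - 100) / 15 = 0.5333
Percentile = Phi(0.5333) * 100
Phi(0.5333) = 0.703087
= 70.3


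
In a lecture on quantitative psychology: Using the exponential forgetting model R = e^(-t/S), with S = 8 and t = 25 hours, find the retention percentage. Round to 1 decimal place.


R = e^(-t/S)
-t/S = -25/8 = -3.125
R = e^(-3.125) = 0.043937
Percentage = 0.043937 * 100
= 4.4


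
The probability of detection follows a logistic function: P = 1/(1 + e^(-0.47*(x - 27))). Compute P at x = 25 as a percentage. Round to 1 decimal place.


P(x) = 1/(1 + e^(-0.47*(25 - 27)))
Exponent = -0.47 * -2 = 0.94
e^(0.94) = 2.559981
P = 1/(1 + 2.559981) = 0.2809
Percentage = 28.1


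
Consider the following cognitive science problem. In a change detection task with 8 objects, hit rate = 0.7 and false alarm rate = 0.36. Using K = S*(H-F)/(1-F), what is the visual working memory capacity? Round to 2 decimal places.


K = S * (H - F) / (1 - F)
H - F = 0.34
1 - F = 0.64
K = 8 * 0.34 / 0.64
= 4.25


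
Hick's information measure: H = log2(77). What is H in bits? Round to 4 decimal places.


H = log2(n)
H = log2(77)
= 6.2668


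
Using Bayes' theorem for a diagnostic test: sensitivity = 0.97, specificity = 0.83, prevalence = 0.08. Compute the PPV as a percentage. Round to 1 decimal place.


PPV = (sens * prev) / (sens * prev + (1-spec) * (1-prev))
Numerator = 0.97 * 0.08 = 0.0776
P(positive and no disease) = (1 - spec) * (1 - prev) = (1 - 0.83) * (1 - 0.08) = 0.1564
Denominator = 0.0776 + 0.1564 = 0.234
PPV = 0.0776 / 0.234 = 0.331624
As percentage = 33.2


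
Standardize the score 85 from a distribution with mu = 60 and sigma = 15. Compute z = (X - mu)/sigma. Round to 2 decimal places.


z = (X - mu) / sigma
= (85 - 60) / 15
= 25 / 15
= 1.67


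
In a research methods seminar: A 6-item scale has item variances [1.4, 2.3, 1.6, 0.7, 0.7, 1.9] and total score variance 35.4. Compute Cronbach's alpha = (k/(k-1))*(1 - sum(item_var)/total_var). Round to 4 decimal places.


alpha = (k/(k-1)) * (1 - sum(s_i^2)/s_total^2)
sum(item variances) = 8.6
k/(k-1) = 6/5 = 1.2
1 - 8.6/35.4 = 1 - 0.242938 = 0.757062
alpha = 1.2 * 0.757062
= 0.9085


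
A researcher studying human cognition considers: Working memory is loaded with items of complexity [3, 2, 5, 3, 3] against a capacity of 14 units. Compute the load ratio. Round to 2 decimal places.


Total complexity = 3 + 2 + 5 + 3 + 3 = 16
Load = total / capacity = 16 / 14
= 1.14


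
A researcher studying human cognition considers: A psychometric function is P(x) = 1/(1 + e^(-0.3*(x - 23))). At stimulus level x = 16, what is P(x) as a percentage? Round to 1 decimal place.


P(x) = 1/(1 + e^(-0.3*(16 - 23)))
Exponent = -0.3 * -7 = 2.1
e^(2.1) = 8.16617
P = 1/(1 + 8.16617) = 0.109097
Percentage = 10.9


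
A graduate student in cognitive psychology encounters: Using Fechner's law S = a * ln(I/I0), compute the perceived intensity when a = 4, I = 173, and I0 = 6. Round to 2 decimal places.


S = 4 * ln(173/6)
I/I0 = 28.833333
ln(28.833333) = 3.3615
S = 4 * 3.3615
= 13.45


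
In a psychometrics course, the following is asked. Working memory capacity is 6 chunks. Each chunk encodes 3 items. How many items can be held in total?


Total items = chunks * items_per_chunk
= 6 * 3
= 18


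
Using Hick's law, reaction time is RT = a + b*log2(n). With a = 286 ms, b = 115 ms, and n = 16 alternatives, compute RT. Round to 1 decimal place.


RT = 286 + 115 * log2(16)
log2(16) = 4.0
RT = 286 + 115 * 4.0
= 286 + 460.0
= 746.0 ms


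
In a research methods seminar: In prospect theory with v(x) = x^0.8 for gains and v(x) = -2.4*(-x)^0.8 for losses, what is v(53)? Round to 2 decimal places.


Since x = 53 >= 0, use v(x) = x^0.8
53^0.8 = 23.9564
v(53) = 23.96


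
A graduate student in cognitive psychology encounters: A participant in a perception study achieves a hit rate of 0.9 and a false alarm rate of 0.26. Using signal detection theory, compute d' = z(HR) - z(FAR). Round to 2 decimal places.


d' = z(HR) - z(FAR)
z(0.9) = 1.2816
z(0.26) = -0.6433
d' = 1.2816 - -0.6433
= 1.92


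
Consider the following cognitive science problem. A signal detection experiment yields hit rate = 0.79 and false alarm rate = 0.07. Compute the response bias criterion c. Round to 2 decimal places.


c = -0.5 * (z(HR) + z(FAR))
z(0.79) = 0.8064
z(0.07) = -1.4758
c = -0.5 * (0.8064 + -1.4758)
= -0.5 * -0.6694
= 0.33
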